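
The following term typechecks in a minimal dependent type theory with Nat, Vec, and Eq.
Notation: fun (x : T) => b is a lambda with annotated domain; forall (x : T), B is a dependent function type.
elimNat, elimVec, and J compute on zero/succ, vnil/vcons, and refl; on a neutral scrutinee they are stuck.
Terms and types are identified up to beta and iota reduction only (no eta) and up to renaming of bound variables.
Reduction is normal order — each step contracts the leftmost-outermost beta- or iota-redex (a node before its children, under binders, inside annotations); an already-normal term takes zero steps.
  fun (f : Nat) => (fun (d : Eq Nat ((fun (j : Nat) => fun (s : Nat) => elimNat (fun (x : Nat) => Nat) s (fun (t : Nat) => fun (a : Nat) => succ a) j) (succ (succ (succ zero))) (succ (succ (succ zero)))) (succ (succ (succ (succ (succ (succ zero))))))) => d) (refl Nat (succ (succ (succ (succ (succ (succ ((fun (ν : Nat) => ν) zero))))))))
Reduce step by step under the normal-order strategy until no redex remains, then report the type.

normal-order reduction sequence:
  fun (f : Nat) => (fun (d : Eq Nat ((fun (j : Nat) => fun (s : Nat) => elimNat (fun (x : Nat) => Nat) s (fun (t : Nat) => fun (a : Nat) => succ a) j) (succ (succ (succ zero))) (succ (succ (succ zero)))) (succ (succ (succ (succ (succ (succ zero))))))) => d) (refl Nat (succ (succ (succ (succ (succ (succ ((fun (ν : Nat) => ν) zero))))))))
  ~> fun (f : Nat) => refl Nat (succ (succ (succ (succ (succ (succ ((fun (d : Nat) => d) zero)))))))
  ~> fun (f : Nat) => refl Nat (succ (succ (succ (succ (succ (succ zero))))))
type:
  forall (f : Nat), Eq Nat (succ (succ (succ (succ (succ (succ zero)))))) (succ (succ (succ (succ (succ (succ zero))))))


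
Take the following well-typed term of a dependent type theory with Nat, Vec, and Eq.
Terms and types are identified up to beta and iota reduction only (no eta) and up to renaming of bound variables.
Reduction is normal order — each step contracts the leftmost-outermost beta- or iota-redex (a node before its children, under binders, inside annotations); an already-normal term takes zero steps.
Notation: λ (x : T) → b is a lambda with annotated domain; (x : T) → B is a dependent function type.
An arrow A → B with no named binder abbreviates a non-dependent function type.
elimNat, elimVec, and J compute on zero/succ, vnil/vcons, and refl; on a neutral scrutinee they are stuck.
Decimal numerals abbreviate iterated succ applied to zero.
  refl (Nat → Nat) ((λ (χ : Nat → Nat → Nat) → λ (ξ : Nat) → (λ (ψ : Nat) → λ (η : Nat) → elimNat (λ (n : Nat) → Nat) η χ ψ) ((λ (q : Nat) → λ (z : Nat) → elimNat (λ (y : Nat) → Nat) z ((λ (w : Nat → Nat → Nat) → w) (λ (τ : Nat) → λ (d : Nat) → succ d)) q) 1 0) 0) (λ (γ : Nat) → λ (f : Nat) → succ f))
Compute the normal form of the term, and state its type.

normal form:
  refl (Nat → Nat) (λ (χ : Nat) → 1)
the term's type:
  Eq (Nat → Nat) (λ (χ : Nat) → 1) (λ (ξ : Nat) → 1)
observation: the leftmost-outermost redex is a beta-redex, and normalization takes 14 steps.


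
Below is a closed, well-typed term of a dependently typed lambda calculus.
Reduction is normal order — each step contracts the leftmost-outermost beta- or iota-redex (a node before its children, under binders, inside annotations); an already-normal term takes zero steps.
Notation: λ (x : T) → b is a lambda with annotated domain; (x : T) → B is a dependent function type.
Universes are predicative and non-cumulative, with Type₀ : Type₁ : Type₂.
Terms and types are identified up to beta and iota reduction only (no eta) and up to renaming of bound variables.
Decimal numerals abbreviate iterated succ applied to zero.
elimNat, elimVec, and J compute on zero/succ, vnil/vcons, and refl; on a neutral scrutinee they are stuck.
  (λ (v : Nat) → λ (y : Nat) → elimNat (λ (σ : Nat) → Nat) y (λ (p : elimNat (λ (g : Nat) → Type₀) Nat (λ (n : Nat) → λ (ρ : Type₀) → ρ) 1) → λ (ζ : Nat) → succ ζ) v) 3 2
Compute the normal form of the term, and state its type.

reduced normal form:
  5
inferred type:
  Nat


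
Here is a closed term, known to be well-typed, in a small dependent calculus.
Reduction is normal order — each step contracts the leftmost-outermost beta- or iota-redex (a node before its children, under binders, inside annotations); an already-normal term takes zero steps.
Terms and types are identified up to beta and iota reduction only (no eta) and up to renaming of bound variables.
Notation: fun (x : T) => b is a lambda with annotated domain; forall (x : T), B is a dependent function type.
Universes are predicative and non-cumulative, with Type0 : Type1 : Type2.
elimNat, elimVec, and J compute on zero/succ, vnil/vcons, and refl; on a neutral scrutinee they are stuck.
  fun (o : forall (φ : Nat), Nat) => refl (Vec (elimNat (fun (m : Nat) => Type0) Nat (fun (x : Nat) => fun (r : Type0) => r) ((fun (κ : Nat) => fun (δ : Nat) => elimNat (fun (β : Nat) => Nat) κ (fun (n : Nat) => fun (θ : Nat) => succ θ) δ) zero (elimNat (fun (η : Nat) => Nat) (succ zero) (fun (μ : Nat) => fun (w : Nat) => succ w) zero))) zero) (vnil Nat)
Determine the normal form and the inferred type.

normal form:
  fun (o : forall (φ : Nat), Nat) => refl (Vec Nat zero) (vnil Nat)
inferred type:
  forall (o : forall (φ : Nat), Nat), Eq (Vec Nat zero) (vnil Nat) (vnil Nat)


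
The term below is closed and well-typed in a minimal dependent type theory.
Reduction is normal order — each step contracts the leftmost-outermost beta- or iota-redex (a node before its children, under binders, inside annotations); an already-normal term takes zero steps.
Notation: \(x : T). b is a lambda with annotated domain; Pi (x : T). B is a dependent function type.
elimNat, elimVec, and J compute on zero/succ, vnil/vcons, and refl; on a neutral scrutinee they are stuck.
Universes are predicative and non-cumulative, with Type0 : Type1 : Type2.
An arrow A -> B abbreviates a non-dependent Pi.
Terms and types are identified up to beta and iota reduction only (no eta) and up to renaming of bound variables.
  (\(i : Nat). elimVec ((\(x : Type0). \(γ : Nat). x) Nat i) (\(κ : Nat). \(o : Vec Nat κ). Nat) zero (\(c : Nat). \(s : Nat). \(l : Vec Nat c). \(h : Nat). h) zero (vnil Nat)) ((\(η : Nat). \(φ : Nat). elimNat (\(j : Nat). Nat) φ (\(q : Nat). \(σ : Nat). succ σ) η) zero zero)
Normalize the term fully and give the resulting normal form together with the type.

resulting normal form:
  zero
inferred type:
  Nat
observation: contracting a beta-redex first, the term normalizes in 2 steps.


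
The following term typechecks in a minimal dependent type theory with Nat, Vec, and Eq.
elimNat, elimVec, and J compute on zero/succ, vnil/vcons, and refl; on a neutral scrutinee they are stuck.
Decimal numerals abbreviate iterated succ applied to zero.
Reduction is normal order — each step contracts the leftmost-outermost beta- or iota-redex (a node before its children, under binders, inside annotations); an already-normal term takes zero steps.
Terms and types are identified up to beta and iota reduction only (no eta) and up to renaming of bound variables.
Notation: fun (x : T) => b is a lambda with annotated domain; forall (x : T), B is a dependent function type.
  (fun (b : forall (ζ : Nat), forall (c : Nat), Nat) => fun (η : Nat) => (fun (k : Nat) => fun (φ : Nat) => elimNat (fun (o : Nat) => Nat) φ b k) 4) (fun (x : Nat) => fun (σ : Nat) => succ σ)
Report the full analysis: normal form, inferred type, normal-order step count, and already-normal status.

normal form:
  fun (b : Nat) => fun (ζ : Nat) => succ (succ (succ (succ ζ)))
inferred type:
  forall (b : Nat), forall (ζ : Nat), Nat
normal-order step count: 15
term was already normal: no
first contracted redex: a beta-redex


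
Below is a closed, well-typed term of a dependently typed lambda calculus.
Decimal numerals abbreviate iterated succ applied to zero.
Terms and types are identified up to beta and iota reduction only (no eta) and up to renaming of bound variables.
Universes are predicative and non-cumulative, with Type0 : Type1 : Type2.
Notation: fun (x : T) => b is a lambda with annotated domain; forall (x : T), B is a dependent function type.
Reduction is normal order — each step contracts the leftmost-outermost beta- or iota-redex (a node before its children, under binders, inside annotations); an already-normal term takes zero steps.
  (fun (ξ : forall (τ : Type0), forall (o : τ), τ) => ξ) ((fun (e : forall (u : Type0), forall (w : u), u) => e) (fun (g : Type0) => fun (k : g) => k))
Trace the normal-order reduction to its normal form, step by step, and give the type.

reduction (normal order):
  (fun (ξ : forall (τ : Type0), forall (o : τ), τ) => ξ) ((fun (e : forall (u : Type0), forall (w : u), u) => e) (fun (g : Type0) => fun (k : g) => k))
  ~> (fun (ξ : forall (τ : Type0), forall (o : τ), τ) => ξ) (fun (e : Type0) => fun (u : e) => u)
  ~> fun (ξ : Type0) => fun (τ : ξ) => τ
type:
  forall (ξ : Type0), forall (τ : ξ), ξ


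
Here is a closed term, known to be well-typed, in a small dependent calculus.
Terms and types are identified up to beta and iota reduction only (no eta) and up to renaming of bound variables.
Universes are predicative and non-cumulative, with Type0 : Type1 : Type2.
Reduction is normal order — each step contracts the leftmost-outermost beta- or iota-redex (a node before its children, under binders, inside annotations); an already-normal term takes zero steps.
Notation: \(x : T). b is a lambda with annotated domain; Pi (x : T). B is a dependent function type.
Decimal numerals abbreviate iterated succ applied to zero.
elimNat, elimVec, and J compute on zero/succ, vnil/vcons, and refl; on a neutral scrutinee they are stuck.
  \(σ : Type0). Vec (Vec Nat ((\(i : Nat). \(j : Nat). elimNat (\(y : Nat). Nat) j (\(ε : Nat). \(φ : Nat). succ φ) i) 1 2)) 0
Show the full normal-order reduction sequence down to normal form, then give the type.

normal-order reduction:
  \(σ : Type0). Vec (Vec Nat ((\(i : Nat). \(j : Nat). elimNat (\(y : Nat). Nat) j (\(ε : Nat). \(φ : Nat). succ φ) i) 1 2)) 0
  ~> \(σ : Type0). Vec (Vec Nat ((\(i : Nat). elimNat (\(j : Nat). Nat) i (\(y : Nat). \(ε : Nat). succ ε) 1) 2)) 0
  ~> \(σ : Type0). Vec (Vec Nat (elimNat (\(i : Nat). Nat) 2 (\(j : Nat). \(y : Nat). succ y) 1)) 0
  ~> \(σ : Type0). Vec (Vec Nat ((\(i : Nat). \(j : Nat). succ j) 0 (elimNat (\(y : Nat). Nat) 2 (\(ε : Nat). \(φ : Nat). succ φ) 0))) 0
  ~> \(σ : Type0). Vec (Vec Nat ((\(i : Nat). succ i) (elimNat (\(j : Nat). Nat) 2 (\(y : Nat). \(ε : Nat). succ ε) 0))) 0
  ~> \(σ : Type0). Vec (Vec Nat (succ (elimNat (\(i : Nat). Nat) 2 (\(j : Nat). \(y : Nat). succ y) 0))) 0
  ~> \(σ : Type0). Vec (Vec Nat 3) 0
inferred type:
  Pi (σ : Type0). Type0


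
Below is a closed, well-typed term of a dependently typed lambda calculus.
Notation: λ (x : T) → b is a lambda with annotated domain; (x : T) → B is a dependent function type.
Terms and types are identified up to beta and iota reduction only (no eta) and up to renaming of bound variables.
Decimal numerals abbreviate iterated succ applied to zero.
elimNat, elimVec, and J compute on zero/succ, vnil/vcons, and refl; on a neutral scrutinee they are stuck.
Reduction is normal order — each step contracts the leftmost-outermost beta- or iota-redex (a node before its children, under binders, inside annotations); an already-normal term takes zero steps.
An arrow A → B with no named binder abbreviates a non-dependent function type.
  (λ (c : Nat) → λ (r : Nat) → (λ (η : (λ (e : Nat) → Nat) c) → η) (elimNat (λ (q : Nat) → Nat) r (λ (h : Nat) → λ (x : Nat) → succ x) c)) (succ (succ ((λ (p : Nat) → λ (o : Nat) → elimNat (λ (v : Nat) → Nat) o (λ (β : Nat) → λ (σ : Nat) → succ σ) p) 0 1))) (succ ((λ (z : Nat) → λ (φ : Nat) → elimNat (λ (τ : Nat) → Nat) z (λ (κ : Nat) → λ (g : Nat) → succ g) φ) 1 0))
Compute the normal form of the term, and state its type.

reduced normal form:
  5
the term's type:
  Nat


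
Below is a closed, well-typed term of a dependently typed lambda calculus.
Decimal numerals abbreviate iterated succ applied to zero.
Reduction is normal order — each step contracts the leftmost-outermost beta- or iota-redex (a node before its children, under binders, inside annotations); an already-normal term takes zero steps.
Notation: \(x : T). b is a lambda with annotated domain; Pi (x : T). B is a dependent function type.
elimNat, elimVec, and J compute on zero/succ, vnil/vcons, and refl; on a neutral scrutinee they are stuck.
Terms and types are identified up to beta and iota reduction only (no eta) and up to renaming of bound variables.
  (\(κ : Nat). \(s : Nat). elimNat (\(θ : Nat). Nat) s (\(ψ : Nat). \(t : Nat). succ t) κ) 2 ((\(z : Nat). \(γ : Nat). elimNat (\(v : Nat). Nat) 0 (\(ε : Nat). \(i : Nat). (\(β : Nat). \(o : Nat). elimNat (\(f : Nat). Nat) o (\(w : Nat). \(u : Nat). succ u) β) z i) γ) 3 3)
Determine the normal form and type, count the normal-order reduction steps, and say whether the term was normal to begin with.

reduced normal form:
  11
inferred type:
  Nat
steps to reach normal form (normal order): 57
started in normal form: no
first redex: a beta-redex


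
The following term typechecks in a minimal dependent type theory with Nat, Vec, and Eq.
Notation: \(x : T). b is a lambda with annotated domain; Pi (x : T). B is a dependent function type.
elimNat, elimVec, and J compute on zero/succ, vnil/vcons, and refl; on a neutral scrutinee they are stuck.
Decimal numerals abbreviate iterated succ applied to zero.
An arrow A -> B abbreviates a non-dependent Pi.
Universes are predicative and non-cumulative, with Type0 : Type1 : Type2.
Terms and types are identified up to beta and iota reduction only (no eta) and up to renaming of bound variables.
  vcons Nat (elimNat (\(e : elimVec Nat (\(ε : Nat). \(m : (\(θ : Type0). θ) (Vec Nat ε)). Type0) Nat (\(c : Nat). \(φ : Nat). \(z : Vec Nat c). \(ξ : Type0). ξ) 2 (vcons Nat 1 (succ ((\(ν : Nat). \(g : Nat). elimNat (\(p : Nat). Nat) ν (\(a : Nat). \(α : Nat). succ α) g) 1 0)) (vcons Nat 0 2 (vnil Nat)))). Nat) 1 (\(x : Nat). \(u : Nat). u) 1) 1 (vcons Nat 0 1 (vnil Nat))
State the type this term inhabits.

inferred type:
  Vec Nat 2


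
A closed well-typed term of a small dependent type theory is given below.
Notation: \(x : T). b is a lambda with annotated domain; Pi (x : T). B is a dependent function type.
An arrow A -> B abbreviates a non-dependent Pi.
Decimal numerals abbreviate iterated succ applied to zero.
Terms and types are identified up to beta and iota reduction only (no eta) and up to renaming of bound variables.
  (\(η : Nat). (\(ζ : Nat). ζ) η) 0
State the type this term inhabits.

the term's type:
  Nat


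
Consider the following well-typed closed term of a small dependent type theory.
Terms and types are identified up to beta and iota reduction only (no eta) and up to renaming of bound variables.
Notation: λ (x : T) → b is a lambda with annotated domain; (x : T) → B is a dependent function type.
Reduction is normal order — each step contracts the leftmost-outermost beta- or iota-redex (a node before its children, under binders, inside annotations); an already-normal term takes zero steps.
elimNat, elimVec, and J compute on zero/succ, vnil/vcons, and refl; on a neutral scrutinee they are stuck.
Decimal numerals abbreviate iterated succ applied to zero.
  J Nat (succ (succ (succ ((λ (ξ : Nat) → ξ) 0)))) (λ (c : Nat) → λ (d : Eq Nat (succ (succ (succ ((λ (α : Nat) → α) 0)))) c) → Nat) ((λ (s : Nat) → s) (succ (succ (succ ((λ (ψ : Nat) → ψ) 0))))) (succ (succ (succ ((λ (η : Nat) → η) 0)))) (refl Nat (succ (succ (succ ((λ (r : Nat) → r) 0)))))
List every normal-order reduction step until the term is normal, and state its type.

reduction (normal order):
  J Nat (succ (succ (succ ((λ (ξ : Nat) → ξ) 0)))) (λ (c : Nat) → λ (d : Eq Nat (succ (succ (succ ((λ (α : Nat) → α) 0)))) c) → Nat) ((λ (s : Nat) → s) (succ (succ (succ ((λ (ψ : Nat) → ψ) 0))))) (succ (succ (succ ((λ (η : Nat) → η) 0)))) (refl Nat (succ (succ (succ ((λ (r : Nat) → r) 0)))))
  ~> (λ (ξ : Nat) → ξ) (succ (succ (succ ((λ (c : Nat) → c) 0))))
  ~> succ (succ (succ ((λ (ξ : Nat) → ξ) 0)))
  ~> 3
the term's type:
  Nat


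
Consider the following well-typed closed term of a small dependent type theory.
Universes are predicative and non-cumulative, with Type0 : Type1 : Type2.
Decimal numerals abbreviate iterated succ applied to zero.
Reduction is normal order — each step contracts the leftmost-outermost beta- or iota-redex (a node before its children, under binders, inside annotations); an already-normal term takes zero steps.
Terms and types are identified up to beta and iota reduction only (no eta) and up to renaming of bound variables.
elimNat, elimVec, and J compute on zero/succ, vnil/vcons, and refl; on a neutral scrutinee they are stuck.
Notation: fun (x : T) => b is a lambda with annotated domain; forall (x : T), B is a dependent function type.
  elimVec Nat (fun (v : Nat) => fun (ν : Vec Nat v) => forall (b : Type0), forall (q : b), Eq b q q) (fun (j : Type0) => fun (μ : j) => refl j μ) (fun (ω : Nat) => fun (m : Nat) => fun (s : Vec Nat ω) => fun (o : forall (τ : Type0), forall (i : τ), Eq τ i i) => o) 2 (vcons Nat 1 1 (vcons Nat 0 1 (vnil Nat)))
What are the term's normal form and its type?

normal form:
  fun (v : Type0) => fun (ν : v) => refl v ν
type:
  forall (v : Type0), forall (ν : v), Eq v ν ν
observation: reduction starts at an elimVec iota-redex, and 11 normal-order steps reach the normal form.


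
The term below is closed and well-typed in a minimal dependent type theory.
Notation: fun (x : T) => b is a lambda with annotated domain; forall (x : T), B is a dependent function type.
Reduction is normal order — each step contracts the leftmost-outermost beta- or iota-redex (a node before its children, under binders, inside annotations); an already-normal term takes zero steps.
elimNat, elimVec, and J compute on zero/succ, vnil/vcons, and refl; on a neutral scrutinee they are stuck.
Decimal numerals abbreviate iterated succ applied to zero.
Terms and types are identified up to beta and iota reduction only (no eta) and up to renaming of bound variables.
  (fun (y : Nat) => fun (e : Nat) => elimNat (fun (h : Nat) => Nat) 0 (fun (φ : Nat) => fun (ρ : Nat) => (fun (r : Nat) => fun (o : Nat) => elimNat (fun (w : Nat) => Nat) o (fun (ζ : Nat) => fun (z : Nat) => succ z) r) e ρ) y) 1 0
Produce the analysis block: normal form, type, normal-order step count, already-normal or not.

normal form:
  0
the term's type:
  Nat
reduction steps (normal order): 9
started in normal form: no
first redex: a beta-redex


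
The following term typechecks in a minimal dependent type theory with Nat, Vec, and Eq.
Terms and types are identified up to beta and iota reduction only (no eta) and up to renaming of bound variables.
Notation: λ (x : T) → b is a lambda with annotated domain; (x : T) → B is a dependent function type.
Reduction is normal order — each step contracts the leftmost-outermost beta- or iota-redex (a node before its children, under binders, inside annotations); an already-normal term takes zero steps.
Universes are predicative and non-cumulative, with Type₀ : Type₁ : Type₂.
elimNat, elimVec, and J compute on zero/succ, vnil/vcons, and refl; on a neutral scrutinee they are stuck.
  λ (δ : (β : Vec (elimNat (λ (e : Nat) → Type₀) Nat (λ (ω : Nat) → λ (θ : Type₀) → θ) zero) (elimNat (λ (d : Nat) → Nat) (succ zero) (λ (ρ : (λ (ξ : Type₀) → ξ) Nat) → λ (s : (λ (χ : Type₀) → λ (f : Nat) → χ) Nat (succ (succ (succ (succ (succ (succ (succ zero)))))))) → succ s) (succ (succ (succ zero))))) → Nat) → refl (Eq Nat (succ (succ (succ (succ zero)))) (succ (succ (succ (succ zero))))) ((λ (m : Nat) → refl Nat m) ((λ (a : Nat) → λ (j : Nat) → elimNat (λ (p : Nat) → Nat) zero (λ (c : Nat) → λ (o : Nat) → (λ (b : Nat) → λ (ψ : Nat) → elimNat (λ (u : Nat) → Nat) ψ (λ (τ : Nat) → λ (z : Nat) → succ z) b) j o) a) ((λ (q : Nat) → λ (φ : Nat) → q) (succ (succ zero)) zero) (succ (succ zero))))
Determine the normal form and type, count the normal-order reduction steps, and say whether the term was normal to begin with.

resulting normal form:
  λ (δ : (β : Vec Nat (succ (succ (succ (succ zero))))) → Nat) → refl (Eq Nat (succ (succ (succ (succ zero)))) (succ (succ (succ (succ zero))))) (refl Nat (succ (succ (succ (succ zero)))))
the term's type:
  (δ : (β : Vec Nat (succ (succ (succ (succ zero))))) → Nat) → Eq (Eq Nat (succ (succ (succ (succ zero)))) (succ (succ (succ (succ zero))))) (refl Nat (succ (succ (succ (succ zero))))) (refl Nat (succ (succ (succ (succ zero)))))
normal-order step count: 32
started in normal form: no
first redex: an elimNat iota-redex


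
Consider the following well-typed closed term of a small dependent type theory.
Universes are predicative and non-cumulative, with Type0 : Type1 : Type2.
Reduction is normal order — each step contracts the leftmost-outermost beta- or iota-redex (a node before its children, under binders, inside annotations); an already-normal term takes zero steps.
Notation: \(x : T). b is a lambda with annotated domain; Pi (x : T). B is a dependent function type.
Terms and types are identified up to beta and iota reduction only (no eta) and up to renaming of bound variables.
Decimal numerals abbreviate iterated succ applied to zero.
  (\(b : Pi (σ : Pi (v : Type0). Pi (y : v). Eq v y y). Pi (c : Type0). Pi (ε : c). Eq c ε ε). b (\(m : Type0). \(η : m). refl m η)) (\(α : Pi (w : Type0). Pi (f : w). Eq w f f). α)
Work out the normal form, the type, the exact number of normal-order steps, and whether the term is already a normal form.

normal form:
  \(b : Type0). \(σ : b). refl b σ
inferred type:
  Pi (b : Type0). Pi (σ : b). Eq b σ σ
normal-order step count: 2
term was already normal: no
first contracted redex: a beta-redex


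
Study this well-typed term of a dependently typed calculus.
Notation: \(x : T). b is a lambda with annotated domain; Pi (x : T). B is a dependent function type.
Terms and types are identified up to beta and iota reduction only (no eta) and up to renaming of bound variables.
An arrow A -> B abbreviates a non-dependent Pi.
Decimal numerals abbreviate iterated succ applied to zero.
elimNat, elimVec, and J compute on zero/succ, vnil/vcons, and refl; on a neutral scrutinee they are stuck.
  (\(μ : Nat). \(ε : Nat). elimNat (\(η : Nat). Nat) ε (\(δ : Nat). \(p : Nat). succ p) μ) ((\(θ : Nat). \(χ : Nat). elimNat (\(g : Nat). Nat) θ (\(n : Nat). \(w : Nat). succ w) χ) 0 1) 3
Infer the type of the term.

type:
  Nat


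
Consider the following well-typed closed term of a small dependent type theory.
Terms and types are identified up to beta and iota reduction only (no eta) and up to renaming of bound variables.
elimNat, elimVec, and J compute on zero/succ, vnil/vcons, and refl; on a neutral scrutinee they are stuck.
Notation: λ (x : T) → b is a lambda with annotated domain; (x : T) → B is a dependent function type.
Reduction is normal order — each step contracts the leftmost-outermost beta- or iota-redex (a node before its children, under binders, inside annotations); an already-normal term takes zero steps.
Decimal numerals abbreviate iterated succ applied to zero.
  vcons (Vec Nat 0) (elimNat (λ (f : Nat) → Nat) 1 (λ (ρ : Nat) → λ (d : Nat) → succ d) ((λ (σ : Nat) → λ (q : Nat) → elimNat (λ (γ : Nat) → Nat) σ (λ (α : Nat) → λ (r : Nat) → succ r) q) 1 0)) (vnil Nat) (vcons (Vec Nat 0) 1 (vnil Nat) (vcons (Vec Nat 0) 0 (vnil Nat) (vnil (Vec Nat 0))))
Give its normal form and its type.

reduced normal form:
  vcons (Vec Nat 0) 2 (vnil Nat) (vcons (Vec Nat 0) 1 (vnil Nat) (vcons (Vec Nat 0) 0 (vnil Nat) (vnil (Vec Nat 0))))
type:
  Vec (Vec Nat 0) 3


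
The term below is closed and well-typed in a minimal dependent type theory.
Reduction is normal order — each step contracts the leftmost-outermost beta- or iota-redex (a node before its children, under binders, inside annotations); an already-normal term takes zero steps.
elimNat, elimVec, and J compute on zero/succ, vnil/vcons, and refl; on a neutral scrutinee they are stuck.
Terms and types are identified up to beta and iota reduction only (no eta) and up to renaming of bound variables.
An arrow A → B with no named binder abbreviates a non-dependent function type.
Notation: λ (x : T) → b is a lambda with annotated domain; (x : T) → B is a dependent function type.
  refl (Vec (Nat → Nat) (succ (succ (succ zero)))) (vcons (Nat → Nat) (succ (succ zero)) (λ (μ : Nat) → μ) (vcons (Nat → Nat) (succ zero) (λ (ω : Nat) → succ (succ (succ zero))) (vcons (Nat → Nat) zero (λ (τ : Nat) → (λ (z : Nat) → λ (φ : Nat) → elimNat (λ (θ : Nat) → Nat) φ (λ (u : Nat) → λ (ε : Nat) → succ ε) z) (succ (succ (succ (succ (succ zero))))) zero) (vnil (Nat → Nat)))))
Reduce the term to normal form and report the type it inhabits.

resulting normal form:
  refl (Vec (Nat → Nat) (succ (succ (succ zero)))) (vcons (Nat → Nat) (succ (succ zero)) (λ (μ : Nat) → μ) (vcons (Nat → Nat) (succ zero) (λ (ω : Nat) → succ (succ (succ zero))) (vcons (Nat → Nat) zero (λ (τ : Nat) → succ (succ (succ (succ (succ zero))))) (vnil (Nat → Nat)))))
type:
  Eq (Vec (Nat → Nat) (succ (succ (succ zero)))) (vcons (Nat → Nat) (succ (succ zero)) (λ (μ : Nat) → μ) (vcons (Nat → Nat) (succ zero) (λ (ω : Nat) → succ (succ (succ zero))) (vcons (Nat → Nat) zero (λ (τ : Nat) → succ (succ (succ (succ (succ zero))))) (vnil (Nat → Nat))))) (vcons (Nat → Nat) (succ (succ zero)) (λ (z : Nat) → z) (vcons (Nat → Nat) (succ zero) (λ (φ : Nat) → succ (succ (succ zero))) (vcons (Nat → Nat) zero (λ (θ : Nat) → succ (succ (succ (succ (succ zero))))) (vnil (Nat → Nat)))))
observation: 18 normal-order steps normalize the term, beginning with a beta-redex.


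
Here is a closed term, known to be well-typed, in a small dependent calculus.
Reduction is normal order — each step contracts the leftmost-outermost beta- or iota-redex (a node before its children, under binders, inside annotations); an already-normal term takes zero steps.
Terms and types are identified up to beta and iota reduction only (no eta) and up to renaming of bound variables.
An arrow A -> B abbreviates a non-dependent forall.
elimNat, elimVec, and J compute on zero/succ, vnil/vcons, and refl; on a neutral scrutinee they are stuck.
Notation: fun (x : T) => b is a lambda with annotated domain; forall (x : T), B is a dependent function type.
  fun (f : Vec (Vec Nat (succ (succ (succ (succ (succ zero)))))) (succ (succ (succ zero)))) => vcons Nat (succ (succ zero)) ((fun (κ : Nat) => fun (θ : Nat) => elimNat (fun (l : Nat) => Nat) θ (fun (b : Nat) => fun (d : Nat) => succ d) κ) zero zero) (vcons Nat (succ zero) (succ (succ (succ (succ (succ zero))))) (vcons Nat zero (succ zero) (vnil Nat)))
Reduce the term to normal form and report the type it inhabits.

resulting normal form:
  fun (f : Vec (Vec Nat (succ (succ (succ (succ (succ zero)))))) (succ (succ (succ zero)))) => vcons Nat (succ (succ zero)) zero (vcons Nat (succ zero) (succ (succ (succ (succ (succ zero))))) (vcons Nat zero (succ zero) (vnil Nat)))
the term's type:
  Vec (Vec Nat (succ (succ (succ (succ (succ zero)))))) (succ (succ (succ zero))) -> Vec Nat (succ (succ (succ zero)))


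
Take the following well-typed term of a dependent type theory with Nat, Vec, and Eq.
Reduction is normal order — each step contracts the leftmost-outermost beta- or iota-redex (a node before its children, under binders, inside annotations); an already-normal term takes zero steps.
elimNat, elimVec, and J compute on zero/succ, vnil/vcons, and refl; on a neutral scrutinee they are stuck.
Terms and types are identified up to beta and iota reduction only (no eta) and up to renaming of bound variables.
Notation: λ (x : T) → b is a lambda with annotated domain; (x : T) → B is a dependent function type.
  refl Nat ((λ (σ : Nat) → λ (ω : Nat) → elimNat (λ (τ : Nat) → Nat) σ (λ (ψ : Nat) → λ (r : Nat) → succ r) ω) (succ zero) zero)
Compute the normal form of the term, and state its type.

reduced normal form:
  refl Nat (succ zero)
inferred type:
  Eq Nat (succ zero) (succ zero)


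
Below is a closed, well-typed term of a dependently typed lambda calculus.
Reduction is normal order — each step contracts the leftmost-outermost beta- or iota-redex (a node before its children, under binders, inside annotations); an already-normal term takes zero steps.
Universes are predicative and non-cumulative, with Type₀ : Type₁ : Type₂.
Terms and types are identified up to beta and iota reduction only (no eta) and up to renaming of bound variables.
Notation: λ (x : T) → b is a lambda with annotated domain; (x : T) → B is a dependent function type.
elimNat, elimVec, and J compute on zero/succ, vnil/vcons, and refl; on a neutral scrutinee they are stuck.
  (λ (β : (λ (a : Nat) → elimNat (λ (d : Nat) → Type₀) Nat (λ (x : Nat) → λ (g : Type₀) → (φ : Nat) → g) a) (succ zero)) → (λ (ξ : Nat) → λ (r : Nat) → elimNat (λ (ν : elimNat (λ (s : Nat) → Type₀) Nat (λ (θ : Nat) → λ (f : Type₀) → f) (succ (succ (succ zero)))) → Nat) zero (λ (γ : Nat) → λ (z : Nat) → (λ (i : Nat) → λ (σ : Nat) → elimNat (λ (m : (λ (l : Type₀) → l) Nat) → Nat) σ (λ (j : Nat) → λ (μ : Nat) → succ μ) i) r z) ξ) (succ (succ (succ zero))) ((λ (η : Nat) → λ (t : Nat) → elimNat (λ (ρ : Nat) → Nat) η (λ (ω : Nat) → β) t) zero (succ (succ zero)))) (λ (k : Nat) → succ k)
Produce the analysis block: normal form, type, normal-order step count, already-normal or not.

resulting normal form:
  succ (succ (succ (succ (succ (succ zero)))))
type:
  Nat
reduction steps (normal order): 70
already normal: no
first redex: a beta-redex


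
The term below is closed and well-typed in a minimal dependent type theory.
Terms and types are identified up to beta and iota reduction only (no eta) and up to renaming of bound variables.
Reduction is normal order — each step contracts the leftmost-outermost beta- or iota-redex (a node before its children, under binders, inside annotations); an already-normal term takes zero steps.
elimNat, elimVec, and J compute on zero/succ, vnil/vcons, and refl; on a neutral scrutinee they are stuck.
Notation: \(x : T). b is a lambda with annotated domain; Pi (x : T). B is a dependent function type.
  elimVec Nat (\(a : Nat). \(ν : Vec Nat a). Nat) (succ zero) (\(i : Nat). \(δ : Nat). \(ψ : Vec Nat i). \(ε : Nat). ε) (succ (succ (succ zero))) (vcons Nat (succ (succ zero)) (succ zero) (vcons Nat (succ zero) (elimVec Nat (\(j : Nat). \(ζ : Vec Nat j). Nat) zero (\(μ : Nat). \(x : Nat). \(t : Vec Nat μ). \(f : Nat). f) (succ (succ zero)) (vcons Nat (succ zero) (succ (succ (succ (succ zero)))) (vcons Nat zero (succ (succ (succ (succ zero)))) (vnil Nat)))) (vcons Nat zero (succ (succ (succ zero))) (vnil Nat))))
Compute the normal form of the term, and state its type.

reduced normal form:
  succ zero
the term's type:
  Nat
observation: contracting an elimVec iota-redex first, the term normalizes in 16 steps.


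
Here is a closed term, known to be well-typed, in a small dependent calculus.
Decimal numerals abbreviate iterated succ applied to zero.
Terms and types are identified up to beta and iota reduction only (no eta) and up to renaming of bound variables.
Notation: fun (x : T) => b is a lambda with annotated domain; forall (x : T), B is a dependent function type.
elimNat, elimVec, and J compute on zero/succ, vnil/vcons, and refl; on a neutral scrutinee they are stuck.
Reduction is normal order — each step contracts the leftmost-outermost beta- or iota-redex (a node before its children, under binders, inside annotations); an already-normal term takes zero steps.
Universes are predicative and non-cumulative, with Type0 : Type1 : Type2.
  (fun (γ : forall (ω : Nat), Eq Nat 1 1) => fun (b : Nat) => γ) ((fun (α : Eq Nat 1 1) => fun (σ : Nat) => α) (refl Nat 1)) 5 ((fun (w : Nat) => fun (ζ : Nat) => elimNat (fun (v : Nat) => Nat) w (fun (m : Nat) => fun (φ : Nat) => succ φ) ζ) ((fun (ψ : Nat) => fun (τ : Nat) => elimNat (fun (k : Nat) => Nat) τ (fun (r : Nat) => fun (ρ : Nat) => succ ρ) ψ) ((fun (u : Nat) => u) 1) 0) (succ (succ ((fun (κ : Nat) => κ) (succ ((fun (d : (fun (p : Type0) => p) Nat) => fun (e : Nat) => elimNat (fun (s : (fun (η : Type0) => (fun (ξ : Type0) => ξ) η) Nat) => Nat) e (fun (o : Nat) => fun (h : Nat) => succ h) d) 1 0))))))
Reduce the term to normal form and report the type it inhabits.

reduced normal form:
  refl Nat 1
inferred type:
  Eq Nat 1 1
observation: contracting a beta-redex first, the term normalizes in 4 steps.


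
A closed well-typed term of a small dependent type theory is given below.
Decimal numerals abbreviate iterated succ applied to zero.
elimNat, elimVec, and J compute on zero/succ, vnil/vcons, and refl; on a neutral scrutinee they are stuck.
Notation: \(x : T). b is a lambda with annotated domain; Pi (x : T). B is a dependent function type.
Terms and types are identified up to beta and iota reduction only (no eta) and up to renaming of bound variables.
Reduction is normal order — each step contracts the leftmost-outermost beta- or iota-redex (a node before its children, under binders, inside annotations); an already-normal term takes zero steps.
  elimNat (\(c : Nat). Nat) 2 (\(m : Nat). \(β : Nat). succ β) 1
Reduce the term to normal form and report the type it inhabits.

reduced normal form:
  3
type:
  Nat
observation: reduction starts at an elimNat iota-redex, and 4 normal-order steps reach the normal form.


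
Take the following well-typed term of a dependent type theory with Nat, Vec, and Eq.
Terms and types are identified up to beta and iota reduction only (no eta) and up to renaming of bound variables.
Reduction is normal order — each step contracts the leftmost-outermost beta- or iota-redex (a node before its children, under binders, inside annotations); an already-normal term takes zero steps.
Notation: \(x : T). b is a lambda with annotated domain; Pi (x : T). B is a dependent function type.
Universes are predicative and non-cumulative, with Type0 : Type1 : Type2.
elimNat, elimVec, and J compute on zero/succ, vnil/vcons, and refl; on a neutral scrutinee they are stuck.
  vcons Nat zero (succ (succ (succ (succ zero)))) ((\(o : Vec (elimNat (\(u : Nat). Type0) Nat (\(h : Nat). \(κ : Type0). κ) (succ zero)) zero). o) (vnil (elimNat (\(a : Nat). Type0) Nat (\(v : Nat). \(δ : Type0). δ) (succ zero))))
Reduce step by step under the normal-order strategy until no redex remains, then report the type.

reduction (normal order):
  vcons Nat zero (succ (succ (succ (succ zero)))) ((\(o : Vec (elimNat (\(u : Nat). Type0) Nat (\(h : Nat). \(κ : Type0). κ) (succ zero)) zero). o) (vnil (elimNat (\(a : Nat). Type0) Nat (\(v : Nat). \(δ : Type0). δ) (succ zero))))
  ~> vcons Nat zero (succ (succ (succ (succ zero)))) (vnil (elimNat (\(o : Nat). Type0) Nat (\(u : Nat). \(h : Type0). h) (succ zero)))
  ~> vcons Nat zero (succ (succ (succ (succ zero)))) (vnil ((\(o : Nat). \(u : Type0). u) zero (elimNat (\(h : Nat). Type0) Nat (\(κ : Nat). \(a : Type0). a) zero)))
  ~> vcons Nat zero (succ (succ (succ (succ zero)))) (vnil ((\(o : Type0). o) (elimNat (\(u : Nat). Type0) Nat (\(h : Nat). \(κ : Type0). κ) zero)))
  ~> vcons Nat zero (succ (succ (succ (succ zero)))) (vnil (elimNat (\(o : Nat). Type0) Nat (\(u : Nat). \(h : Type0). h) zero))
  ~> vcons Nat zero (succ (succ (succ (succ zero)))) (vnil Nat)
inferred type:
  Vec Nat (succ zero)


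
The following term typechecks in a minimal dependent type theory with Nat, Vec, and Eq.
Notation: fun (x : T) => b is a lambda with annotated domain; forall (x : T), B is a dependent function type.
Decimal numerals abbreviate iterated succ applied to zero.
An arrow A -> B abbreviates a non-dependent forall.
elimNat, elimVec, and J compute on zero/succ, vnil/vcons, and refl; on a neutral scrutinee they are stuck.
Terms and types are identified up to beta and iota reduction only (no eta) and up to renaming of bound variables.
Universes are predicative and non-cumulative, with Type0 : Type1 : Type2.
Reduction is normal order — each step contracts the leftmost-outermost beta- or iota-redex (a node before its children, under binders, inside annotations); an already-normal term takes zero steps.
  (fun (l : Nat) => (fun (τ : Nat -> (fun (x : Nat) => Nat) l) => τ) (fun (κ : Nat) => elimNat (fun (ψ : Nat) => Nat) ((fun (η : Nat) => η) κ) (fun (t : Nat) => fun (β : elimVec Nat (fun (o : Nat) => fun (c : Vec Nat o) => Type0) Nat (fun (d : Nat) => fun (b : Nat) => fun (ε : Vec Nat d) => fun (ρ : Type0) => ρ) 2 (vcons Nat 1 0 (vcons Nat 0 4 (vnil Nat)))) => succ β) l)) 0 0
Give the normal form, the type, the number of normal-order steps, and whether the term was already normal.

reduced normal form:
  0
type:
  Nat
reduction steps (normal order): 5
already normal: no
first redex: a beta-redex


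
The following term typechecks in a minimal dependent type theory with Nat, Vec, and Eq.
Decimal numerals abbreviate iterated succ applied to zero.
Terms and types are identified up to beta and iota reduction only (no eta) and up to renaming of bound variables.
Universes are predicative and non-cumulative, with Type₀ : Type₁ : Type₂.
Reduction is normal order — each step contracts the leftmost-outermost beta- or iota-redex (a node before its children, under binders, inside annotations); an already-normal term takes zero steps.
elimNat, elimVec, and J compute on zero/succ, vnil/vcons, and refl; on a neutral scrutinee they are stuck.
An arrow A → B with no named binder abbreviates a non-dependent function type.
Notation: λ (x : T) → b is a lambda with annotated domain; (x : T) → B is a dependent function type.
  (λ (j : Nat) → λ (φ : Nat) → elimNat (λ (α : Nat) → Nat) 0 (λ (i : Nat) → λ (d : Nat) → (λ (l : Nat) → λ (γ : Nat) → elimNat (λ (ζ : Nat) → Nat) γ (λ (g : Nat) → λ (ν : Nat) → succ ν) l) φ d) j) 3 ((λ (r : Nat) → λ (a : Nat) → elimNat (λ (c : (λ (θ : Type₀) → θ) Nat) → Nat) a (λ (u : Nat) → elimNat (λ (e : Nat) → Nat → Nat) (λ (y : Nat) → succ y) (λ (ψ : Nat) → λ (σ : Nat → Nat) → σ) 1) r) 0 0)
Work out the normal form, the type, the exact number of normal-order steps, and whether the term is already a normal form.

resulting normal form:
  0
type:
  Nat
steps to reach normal form (normal order): 30
term was already normal: no
first contracted redex: a beta-redex


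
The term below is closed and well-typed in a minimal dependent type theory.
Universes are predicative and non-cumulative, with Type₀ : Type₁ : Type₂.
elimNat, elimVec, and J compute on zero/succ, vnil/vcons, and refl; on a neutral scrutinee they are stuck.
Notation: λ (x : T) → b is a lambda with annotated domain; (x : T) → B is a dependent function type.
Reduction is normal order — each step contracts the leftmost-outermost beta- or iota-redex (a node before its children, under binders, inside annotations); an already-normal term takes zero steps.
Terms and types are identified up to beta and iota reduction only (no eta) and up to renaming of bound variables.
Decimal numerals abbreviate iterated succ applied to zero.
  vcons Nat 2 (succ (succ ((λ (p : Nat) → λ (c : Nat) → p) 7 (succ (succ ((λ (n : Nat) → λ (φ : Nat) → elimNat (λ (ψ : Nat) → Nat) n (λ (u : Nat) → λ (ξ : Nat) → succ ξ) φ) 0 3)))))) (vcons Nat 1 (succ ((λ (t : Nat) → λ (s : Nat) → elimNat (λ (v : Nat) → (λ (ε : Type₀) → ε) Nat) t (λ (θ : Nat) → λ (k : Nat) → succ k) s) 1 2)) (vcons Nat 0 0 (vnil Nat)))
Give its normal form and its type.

normal form:
  vcons Nat 2 9 (vcons Nat 1 4 (vcons Nat 0 0 (vnil Nat)))
inferred type:
  Vec Nat 3
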